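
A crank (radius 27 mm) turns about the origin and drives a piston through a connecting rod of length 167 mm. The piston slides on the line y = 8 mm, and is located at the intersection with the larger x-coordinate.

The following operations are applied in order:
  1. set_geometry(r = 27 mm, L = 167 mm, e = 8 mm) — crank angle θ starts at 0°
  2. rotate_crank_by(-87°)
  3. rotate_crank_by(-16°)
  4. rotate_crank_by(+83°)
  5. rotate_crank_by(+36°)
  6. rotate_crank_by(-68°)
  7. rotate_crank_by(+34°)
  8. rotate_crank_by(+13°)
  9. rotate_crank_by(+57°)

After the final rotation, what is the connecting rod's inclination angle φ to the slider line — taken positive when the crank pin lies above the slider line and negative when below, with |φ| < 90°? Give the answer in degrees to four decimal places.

4.5598

set_geometry: r = 27 mm, L = 167 mm, e = 8 mm; θ ← 0°
rotate_crank_by(-87°): θ ← 0° -87° = -87°
rotate_crank_by(-16°): θ ← -87° -16° = -103°
rotate_crank_by(+83°): θ ← -103° +83° = -20°
rotate_crank_by(+36°): θ ← -20° +36° = 16°
rotate_crank_by(-68°): θ ← 16° -68° = -52°
rotate_crank_by(+34°): θ ← -52° +34° = -18°
rotate_crank_by(+13°): θ ← -18° +13° = -5°
rotate_crank_by(+57°): θ ← -5° +57° = 52°
crank pin P = (r cos θ, r sin θ) = (16.622860, 21.276290)
h = r sin θ − e = 21.276290 − 8 = 13.276290
sin φ = h / L = 13.276290 / 167 = 0.07949874
φ = arcsin(0.07949874) = 4.559754°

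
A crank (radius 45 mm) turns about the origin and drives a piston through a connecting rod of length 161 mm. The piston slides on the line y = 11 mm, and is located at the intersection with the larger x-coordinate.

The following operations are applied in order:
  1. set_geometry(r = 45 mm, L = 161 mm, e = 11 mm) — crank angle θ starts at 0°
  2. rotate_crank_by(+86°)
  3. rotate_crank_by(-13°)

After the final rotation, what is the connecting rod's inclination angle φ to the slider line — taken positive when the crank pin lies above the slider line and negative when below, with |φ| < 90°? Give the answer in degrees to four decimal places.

11.4766

set_geometry: r = 45 mm, L = 161 mm, e = 11 mm; θ ← 0°
rotate_crank_by(+86°): θ ← 0° +86° = 86°
rotate_crank_by(-13°): θ ← 86° -13° = 73°
crank pin P = (r cos θ, r sin θ) = (13.156727, 43.033714)
h = r sin θ − e = 43.033714 − 11 = 32.033714
sin φ = h / L = 32.033714 / 161 = 0.19896717
φ = arcsin(0.19896717) = 11.476568°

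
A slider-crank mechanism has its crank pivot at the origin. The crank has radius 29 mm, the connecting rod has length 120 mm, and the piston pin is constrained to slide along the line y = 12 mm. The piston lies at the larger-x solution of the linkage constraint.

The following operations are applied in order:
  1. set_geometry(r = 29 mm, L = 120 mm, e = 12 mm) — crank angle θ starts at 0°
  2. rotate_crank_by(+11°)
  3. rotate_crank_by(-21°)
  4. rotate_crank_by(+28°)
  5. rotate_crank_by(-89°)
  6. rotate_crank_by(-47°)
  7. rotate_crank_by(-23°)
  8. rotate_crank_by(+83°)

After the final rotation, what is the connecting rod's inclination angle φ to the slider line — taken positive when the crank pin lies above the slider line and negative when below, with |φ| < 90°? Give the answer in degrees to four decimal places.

set_geometry: r = 29 mm, L = 120 mm, e = 12 mm; θ ← 0°
rotate_crank_by(+11°): θ ← 0° +11° = 11°
rotate_crank_by(-21°): θ ← 11° -21° = -10°
rotate_crank_by(+28°): θ ← -10° +28° = 18°
rotate_crank_by(-89°): θ ← 18° -89° = -71°
rotate_crank_by(-47°): θ ← -71° -47° = -118°
rotate_crank_by(-23°): θ ← -118° -23° = -141°
rotate_crank_by(+83°): θ ← -141° +83° = -58°
crank pin P = (r cos θ, r sin θ) = (15.367659, -24.593395)
h = r sin θ − e = -24.593395 − 12 = -36.593395
sin φ = h / L = -36.593395 / 120 = -0.30494496
φ = arcsin(-0.30494496) = -17.754852°

-17.7549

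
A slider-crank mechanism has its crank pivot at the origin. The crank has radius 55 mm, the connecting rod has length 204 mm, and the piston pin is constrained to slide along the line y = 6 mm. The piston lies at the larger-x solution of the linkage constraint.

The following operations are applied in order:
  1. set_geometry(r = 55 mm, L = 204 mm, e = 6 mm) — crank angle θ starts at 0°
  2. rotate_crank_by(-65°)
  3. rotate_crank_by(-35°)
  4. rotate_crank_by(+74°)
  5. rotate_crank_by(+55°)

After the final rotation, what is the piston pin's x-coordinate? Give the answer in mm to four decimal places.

251.0548

set_geometry: r = 55 mm, L = 204 mm, e = 6 mm; θ ← 0°
rotate_crank_by(-65°): θ ← 0° -65° = -65°
rotate_crank_by(-35°): θ ← -65° -35° = -100°
rotate_crank_by(+74°): θ ← -100° +74° = -26°
rotate_crank_by(+55°): θ ← -26° +55° = 29°
crank pin P = (r cos θ, r sin θ) = (48.104084, 26.664529)
h = r sin θ − e = 26.664529 − 6 = 20.664529
x = r cos θ + √(L² − h²) = 48.104084 + √(41616.0 − 427.0228) = 48.104084 + 202.950677 = 251.054761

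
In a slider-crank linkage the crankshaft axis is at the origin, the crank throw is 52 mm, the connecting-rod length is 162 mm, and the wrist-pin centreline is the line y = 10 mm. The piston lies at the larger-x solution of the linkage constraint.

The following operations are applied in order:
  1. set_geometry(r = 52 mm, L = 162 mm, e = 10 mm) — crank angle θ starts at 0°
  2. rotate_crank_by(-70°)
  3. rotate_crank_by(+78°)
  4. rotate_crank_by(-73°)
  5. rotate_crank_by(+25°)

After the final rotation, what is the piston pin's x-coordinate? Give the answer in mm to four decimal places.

set_geometry: r = 52 mm, L = 162 mm, e = 10 mm; θ ← 0°
rotate_crank_by(-70°): θ ← 0° -70° = -70°
rotate_crank_by(+78°): θ ← -70° +78° = 8°
rotate_crank_by(-73°): θ ← 8° -73° = -65°
rotate_crank_by(+25°): θ ← -65° +25° = -40°
crank pin P = (r cos θ, r sin θ) = (39.834311, -33.424956)
h = r sin θ − e = -33.424956 − 10 = -43.424956
x = r cos θ + √(L² − h²) = 39.834311 + √(26244.0 − 1885.7268) = 39.834311 + 156.071372 = 195.905683

195.9057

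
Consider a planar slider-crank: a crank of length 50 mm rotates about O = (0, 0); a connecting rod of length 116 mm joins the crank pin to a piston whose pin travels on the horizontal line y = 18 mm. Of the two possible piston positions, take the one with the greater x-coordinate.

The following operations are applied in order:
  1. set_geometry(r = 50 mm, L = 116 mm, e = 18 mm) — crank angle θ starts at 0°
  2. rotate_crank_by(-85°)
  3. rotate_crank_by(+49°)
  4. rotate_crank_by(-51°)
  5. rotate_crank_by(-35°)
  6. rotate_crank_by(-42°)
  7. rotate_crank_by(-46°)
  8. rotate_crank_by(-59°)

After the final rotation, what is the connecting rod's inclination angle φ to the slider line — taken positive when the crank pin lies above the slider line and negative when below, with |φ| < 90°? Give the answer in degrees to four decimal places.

set_geometry: r = 50 mm, L = 116 mm, e = 18 mm; θ ← 0°
rotate_crank_by(-85°): θ ← 0° -85° = -85°
rotate_crank_by(+49°): θ ← -85° +49° = -36°
rotate_crank_by(-51°): θ ← -36° -51° = -87°
rotate_crank_by(-35°): θ ← -87° -35° = -122°
rotate_crank_by(-42°): θ ← -122° -42° = -164°
rotate_crank_by(-46°): θ ← -164° -46° = -210°
rotate_crank_by(-59°): θ ← -210° -59° = -269°
crank pin P = (r cos θ, r sin θ) = (-0.872620, 49.992385)
h = r sin θ − e = 49.992385 − 18 = 31.992385
sin φ = h / L = 31.992385 / 116 = 0.27579642
φ = arcsin(0.27579642) = 16.009481°

16.0095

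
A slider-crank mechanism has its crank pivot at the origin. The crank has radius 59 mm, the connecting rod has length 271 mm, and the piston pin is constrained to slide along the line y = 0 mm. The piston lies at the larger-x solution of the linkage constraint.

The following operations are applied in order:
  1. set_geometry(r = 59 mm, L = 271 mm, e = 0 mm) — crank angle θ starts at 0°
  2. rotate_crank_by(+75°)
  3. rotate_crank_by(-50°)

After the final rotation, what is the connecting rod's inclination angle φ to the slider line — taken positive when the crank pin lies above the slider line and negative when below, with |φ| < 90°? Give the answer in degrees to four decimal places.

set_geometry: r = 59 mm, L = 271 mm, e = 0 mm; θ ← 0°
rotate_crank_by(+75°): θ ← 0° +75° = 75°
rotate_crank_by(-50°): θ ← 75° -50° = 25°
crank pin P = (r cos θ, r sin θ) = (53.472159, 24.934477)
h = r sin θ − e = 24.934477 − 0 = 24.934477
sin φ = h / L = 24.934477 / 271 = 0.09200914
φ = arcsin(0.09200914) = 5.279202°

5.2792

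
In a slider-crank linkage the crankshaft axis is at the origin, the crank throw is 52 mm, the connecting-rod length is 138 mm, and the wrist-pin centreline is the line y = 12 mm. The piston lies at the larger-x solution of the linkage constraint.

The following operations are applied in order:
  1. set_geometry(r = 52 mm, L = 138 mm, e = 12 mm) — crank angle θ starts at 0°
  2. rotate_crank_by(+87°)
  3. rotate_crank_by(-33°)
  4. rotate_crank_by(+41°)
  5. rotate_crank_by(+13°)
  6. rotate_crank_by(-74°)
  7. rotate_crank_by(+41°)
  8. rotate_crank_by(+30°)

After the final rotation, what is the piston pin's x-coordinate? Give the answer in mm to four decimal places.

119.1408

set_geometry: r = 52 mm, L = 138 mm, e = 12 mm; θ ← 0°
rotate_crank_by(+87°): θ ← 0° +87° = 87°
rotate_crank_by(-33°): θ ← 87° -33° = 54°
rotate_crank_by(+41°): θ ← 54° +41° = 95°
rotate_crank_by(+13°): θ ← 95° +13° = 108°
rotate_crank_by(-74°): θ ← 108° -74° = 34°
rotate_crank_by(+41°): θ ← 34° +41° = 75°
rotate_crank_by(+30°): θ ← 75° +30° = 105°
crank pin P = (r cos θ, r sin θ) = (-13.458590, 50.228143)
h = r sin θ − e = 50.228143 − 12 = 38.228143
x = r cos θ + √(L² − h²) = -13.458590 + √(19044.0 − 1461.3909) = -13.458590 + 132.599431 = 119.140841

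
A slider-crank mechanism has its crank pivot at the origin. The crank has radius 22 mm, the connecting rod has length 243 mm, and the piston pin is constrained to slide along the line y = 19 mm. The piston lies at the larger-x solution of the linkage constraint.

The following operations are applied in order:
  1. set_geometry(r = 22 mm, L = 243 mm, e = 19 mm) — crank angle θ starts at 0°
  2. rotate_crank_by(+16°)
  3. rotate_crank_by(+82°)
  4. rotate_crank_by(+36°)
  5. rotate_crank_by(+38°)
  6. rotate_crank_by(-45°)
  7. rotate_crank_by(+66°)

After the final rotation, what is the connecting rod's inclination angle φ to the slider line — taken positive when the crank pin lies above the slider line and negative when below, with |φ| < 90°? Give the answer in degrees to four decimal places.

set_geometry: r = 22 mm, L = 243 mm, e = 19 mm; θ ← 0°
rotate_crank_by(+16°): θ ← 0° +16° = 16°
rotate_crank_by(+82°): θ ← 16° +82° = 98°
rotate_crank_by(+36°): θ ← 98° +36° = 134°
rotate_crank_by(+38°): θ ← 134° +38° = 172°
rotate_crank_by(-45°): θ ← 172° -45° = 127°
rotate_crank_by(+66°): θ ← 127° +66° = 193°
crank pin P = (r cos θ, r sin θ) = (-21.436141, -4.948923)
h = r sin θ − e = -4.948923 − 19 = -23.948923
sin φ = h / L = -23.948923 / 243 = -0.09855524
φ = arcsin(-0.09855524) = -5.655981°

-5.6560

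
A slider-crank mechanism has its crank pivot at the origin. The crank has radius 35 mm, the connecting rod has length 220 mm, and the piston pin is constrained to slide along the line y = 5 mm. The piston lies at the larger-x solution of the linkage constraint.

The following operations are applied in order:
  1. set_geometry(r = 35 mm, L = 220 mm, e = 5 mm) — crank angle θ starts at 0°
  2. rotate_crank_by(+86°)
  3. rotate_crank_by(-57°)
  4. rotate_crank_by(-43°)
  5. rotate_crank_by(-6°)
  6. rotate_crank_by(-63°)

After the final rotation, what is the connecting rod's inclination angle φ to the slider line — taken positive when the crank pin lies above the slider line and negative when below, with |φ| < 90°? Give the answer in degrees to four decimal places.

set_geometry: r = 35 mm, L = 220 mm, e = 5 mm; θ ← 0°
rotate_crank_by(+86°): θ ← 0° +86° = 86°
rotate_crank_by(-57°): θ ← 86° -57° = 29°
rotate_crank_by(-43°): θ ← 29° -43° = -14°
rotate_crank_by(-6°): θ ← -14° -6° = -20°
rotate_crank_by(-63°): θ ← -20° -63° = -83°
crank pin P = (r cos θ, r sin θ) = (4.265427, -34.739115)
h = r sin θ − e = -34.739115 − 5 = -39.739115
sin φ = h / L = -39.739115 / 220 = -0.18063234
φ = arcsin(-0.18063234) = -10.406594°

-10.4066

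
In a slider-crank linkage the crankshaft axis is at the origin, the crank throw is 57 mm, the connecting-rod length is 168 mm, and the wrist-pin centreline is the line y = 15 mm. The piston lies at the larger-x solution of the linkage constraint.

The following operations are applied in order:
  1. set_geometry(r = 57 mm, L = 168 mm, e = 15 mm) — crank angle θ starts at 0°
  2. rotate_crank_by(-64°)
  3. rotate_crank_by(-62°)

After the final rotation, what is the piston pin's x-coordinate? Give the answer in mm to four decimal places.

set_geometry: r = 57 mm, L = 168 mm, e = 15 mm; θ ← 0°
rotate_crank_by(-64°): θ ← 0° -64° = -64°
rotate_crank_by(-62°): θ ← -64° -62° = -126°
crank pin P = (r cos θ, r sin θ) = (-33.503759, -46.113969)
h = r sin θ − e = -46.113969 − 15 = -61.113969
x = r cos θ + √(L² − h²) = -33.503759 + √(28224.0 − 3734.9172) = -33.503759 + 156.489881 = 122.986122

122.9861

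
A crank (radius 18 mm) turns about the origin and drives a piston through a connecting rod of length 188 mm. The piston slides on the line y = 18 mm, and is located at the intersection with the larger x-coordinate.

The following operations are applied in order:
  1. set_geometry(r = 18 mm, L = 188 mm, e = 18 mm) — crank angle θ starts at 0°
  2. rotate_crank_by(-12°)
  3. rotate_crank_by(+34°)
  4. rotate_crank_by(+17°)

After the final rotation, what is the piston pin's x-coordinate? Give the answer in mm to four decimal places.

201.8702

set_geometry: r = 18 mm, L = 188 mm, e = 18 mm; θ ← 0°
rotate_crank_by(-12°): θ ← 0° -12° = -12°
rotate_crank_by(+34°): θ ← -12° +34° = 22°
rotate_crank_by(+17°): θ ← 22° +17° = 39°
crank pin P = (r cos θ, r sin θ) = (13.988627, 11.327767)
h = r sin θ − e = 11.327767 − 18 = -6.672233
x = r cos θ + √(L² − h²) = 13.988627 + √(35344.0 − 44.5187) = 13.988627 + 187.881562 = 201.870189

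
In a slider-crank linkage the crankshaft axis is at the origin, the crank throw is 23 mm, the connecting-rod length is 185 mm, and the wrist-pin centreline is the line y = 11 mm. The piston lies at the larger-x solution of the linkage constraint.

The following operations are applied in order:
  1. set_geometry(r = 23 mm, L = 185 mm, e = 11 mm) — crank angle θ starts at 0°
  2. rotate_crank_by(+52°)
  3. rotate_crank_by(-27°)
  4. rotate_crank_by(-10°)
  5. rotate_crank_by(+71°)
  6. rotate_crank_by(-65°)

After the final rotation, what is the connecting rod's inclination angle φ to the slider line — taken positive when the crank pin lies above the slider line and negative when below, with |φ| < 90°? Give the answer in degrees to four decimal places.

set_geometry: r = 23 mm, L = 185 mm, e = 11 mm; θ ← 0°
rotate_crank_by(+52°): θ ← 0° +52° = 52°
rotate_crank_by(-27°): θ ← 52° -27° = 25°
rotate_crank_by(-10°): θ ← 25° -10° = 15°
rotate_crank_by(+71°): θ ← 15° +71° = 86°
rotate_crank_by(-65°): θ ← 86° -65° = 21°
crank pin P = (r cos θ, r sin θ) = (21.472350, 8.242463)
h = r sin θ − e = 8.242463 − 11 = -2.757537
sin φ = h / L = -2.757537 / 185 = -0.01490561
φ = arcsin(-0.01490561) = -0.854060°

-0.8541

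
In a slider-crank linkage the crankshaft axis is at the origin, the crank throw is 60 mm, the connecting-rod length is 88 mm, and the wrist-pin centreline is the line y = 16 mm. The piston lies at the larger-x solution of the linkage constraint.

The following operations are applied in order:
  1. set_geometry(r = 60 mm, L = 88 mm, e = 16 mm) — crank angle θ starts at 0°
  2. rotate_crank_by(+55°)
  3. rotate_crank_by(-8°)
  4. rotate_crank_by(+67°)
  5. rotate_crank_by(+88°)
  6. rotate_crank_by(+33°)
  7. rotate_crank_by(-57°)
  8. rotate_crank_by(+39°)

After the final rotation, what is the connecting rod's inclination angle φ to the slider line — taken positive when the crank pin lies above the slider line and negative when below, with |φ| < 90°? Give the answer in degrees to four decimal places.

-36.3095

set_geometry: r = 60 mm, L = 88 mm, e = 16 mm; θ ← 0°
rotate_crank_by(+55°): θ ← 0° +55° = 55°
rotate_crank_by(-8°): θ ← 55° -8° = 47°
rotate_crank_by(+67°): θ ← 47° +67° = 114°
rotate_crank_by(+88°): θ ← 114° +88° = 202°
rotate_crank_by(+33°): θ ← 202° +33° = 235°
rotate_crank_by(-57°): θ ← 235° -57° = 178°
rotate_crank_by(+39°): θ ← 178° +39° = 217°
crank pin P = (r cos θ, r sin θ) = (-47.918131, -36.108901)
h = r sin θ − e = -36.108901 − 16 = -52.108901
sin φ = h / L = -52.108901 / 88 = -0.59214661
φ = arcsin(-0.59214661) = -36.309486°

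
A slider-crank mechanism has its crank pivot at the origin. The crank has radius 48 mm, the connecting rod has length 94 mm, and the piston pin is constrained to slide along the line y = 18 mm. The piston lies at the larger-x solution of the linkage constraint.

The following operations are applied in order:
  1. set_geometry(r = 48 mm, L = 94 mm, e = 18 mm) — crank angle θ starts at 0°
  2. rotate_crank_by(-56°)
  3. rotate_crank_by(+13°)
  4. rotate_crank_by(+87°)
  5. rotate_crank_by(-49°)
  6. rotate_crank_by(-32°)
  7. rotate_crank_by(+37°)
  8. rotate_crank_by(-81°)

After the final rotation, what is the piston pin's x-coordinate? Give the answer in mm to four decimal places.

set_geometry: r = 48 mm, L = 94 mm, e = 18 mm; θ ← 0°
rotate_crank_by(-56°): θ ← 0° -56° = -56°
rotate_crank_by(+13°): θ ← -56° +13° = -43°
rotate_crank_by(+87°): θ ← -43° +87° = 44°
rotate_crank_by(-49°): θ ← 44° -49° = -5°
rotate_crank_by(-32°): θ ← -5° -32° = -37°
rotate_crank_by(+37°): θ ← -37° +37° = 0°
rotate_crank_by(-81°): θ ← 0° -81° = -81°
crank pin P = (r cos θ, r sin θ) = (7.508854, -47.409040)
h = r sin θ − e = -47.409040 − 18 = -65.409040
x = r cos θ + √(L² − h²) = 7.508854 + √(8836.0 − 4278.3426) = 7.508854 + 67.510425 = 75.019279

75.0193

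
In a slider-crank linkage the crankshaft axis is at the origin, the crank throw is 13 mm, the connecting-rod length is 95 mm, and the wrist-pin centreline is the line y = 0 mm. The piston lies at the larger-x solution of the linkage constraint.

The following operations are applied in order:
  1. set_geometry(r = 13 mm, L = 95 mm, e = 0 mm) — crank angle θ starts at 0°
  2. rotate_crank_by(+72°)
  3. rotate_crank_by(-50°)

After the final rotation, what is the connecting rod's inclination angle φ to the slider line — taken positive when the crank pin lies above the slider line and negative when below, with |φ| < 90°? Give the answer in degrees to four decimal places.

set_geometry: r = 13 mm, L = 95 mm, e = 0 mm; θ ← 0°
rotate_crank_by(+72°): θ ← 0° +72° = 72°
rotate_crank_by(-50°): θ ← 72° -50° = 22°
crank pin P = (r cos θ, r sin θ) = (12.053390, 4.869886)
h = r sin θ − e = 4.869886 − 0 = 4.869886
sin φ = h / L = 4.869886 / 95 = 0.05126195
φ = arcsin(0.05126195) = 2.938382°

2.9384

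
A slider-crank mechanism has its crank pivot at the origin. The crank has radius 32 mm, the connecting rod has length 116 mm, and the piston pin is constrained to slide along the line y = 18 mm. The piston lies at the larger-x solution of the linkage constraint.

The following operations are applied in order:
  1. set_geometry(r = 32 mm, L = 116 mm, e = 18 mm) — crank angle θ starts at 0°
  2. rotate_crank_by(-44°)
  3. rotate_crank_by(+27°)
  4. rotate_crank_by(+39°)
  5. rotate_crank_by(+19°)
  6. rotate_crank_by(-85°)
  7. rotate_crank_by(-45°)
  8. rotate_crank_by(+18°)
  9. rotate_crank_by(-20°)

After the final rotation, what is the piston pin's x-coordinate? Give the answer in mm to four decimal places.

set_geometry: r = 32 mm, L = 116 mm, e = 18 mm; θ ← 0°
rotate_crank_by(-44°): θ ← 0° -44° = -44°
rotate_crank_by(+27°): θ ← -44° +27° = -17°
rotate_crank_by(+39°): θ ← -17° +39° = 22°
rotate_crank_by(+19°): θ ← 22° +19° = 41°
rotate_crank_by(-85°): θ ← 41° -85° = -44°
rotate_crank_by(-45°): θ ← -44° -45° = -89°
rotate_crank_by(+18°): θ ← -89° +18° = -71°
rotate_crank_by(-20°): θ ← -71° -20° = -91°
crank pin P = (r cos θ, r sin θ) = (-0.558477, -31.995126)
h = r sin θ − e = -31.995126 − 18 = -49.995126
x = r cos θ + √(L² − h²) = -0.558477 + √(13456.0 − 2499.5126) = -0.558477 + 104.673241 = 104.114764

104.1148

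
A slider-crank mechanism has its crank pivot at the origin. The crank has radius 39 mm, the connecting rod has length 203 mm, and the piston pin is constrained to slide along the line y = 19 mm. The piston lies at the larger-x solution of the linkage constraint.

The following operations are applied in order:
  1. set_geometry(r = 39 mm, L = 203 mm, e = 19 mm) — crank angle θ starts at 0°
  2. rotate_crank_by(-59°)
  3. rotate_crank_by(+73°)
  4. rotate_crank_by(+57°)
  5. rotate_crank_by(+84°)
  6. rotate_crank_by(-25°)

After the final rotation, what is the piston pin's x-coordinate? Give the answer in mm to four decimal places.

set_geometry: r = 39 mm, L = 203 mm, e = 19 mm; θ ← 0°
rotate_crank_by(-59°): θ ← 0° -59° = -59°
rotate_crank_by(+73°): θ ← -59° +73° = 14°
rotate_crank_by(+57°): θ ← 14° +57° = 71°
rotate_crank_by(+84°): θ ← 71° +84° = 155°
rotate_crank_by(-25°): θ ← 155° -25° = 130°
crank pin P = (r cos θ, r sin θ) = (-25.068717, 29.875733)
h = r sin θ − e = 29.875733 − 19 = 10.875733
x = r cos θ + √(L² − h²) = -25.068717 + √(41209.0 − 118.2816) = -25.068717 + 202.708457 = 177.639740

177.6397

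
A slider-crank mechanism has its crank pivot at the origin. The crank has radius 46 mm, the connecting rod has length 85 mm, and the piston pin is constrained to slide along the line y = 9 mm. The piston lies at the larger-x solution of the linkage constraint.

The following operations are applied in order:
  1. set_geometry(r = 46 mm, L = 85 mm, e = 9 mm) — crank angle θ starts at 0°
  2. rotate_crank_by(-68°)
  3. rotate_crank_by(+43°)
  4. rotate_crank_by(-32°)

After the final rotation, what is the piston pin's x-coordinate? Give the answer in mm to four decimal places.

set_geometry: r = 46 mm, L = 85 mm, e = 9 mm; θ ← 0°
rotate_crank_by(-68°): θ ← 0° -68° = -68°
rotate_crank_by(+43°): θ ← -68° +43° = -25°
rotate_crank_by(-32°): θ ← -25° -32° = -57°
crank pin P = (r cos θ, r sin θ) = (25.053396, -38.578846)
h = r sin θ − e = -38.578846 − 9 = -47.578846
x = r cos θ + √(L² − h²) = 25.053396 + √(7225.0 − 2263.7466) = 25.053396 + 70.436165 = 95.489561

95.4896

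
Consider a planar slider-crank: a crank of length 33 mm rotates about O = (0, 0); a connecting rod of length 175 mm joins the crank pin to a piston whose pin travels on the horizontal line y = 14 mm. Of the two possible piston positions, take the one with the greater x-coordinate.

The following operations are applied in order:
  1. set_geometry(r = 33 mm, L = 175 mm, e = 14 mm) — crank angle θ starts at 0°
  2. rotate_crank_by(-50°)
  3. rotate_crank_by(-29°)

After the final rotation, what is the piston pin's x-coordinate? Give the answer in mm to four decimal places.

set_geometry: r = 33 mm, L = 175 mm, e = 14 mm; θ ← 0°
rotate_crank_by(-50°): θ ← 0° -50° = -50°
rotate_crank_by(-29°): θ ← -50° -29° = -79°
crank pin P = (r cos θ, r sin θ) = (6.296697, -32.393697)
h = r sin θ − e = -32.393697 − 14 = -46.393697
x = r cos θ + √(L² − h²) = 6.296697 + √(30625.0 − 2152.3751) = 6.296697 + 168.738333 = 175.035029

175.0350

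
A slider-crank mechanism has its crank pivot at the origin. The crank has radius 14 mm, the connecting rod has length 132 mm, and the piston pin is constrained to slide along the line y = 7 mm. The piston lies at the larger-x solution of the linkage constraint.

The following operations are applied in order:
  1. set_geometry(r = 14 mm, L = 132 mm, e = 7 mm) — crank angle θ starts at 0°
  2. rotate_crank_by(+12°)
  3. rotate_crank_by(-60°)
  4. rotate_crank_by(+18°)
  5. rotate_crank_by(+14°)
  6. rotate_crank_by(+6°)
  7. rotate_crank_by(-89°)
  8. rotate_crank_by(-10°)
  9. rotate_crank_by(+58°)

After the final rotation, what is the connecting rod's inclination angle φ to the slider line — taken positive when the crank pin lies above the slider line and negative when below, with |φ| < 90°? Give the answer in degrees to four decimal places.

-7.7849

set_geometry: r = 14 mm, L = 132 mm, e = 7 mm; θ ← 0°
rotate_crank_by(+12°): θ ← 0° +12° = 12°
rotate_crank_by(-60°): θ ← 12° -60° = -48°
rotate_crank_by(+18°): θ ← -48° +18° = -30°
rotate_crank_by(+14°): θ ← -30° +14° = -16°
rotate_crank_by(+6°): θ ← -16° +6° = -10°
rotate_crank_by(-89°): θ ← -10° -89° = -99°
rotate_crank_by(-10°): θ ← -99° -10° = -109°
rotate_crank_by(+58°): θ ← -109° +58° = -51°
crank pin P = (r cos θ, r sin θ) = (8.810485, -10.880043)
h = r sin θ − e = -10.880043 − 7 = -17.880043
sin φ = h / L = -17.880043 / 132 = -0.13545487
φ = arcsin(-0.13545487) = -7.784924°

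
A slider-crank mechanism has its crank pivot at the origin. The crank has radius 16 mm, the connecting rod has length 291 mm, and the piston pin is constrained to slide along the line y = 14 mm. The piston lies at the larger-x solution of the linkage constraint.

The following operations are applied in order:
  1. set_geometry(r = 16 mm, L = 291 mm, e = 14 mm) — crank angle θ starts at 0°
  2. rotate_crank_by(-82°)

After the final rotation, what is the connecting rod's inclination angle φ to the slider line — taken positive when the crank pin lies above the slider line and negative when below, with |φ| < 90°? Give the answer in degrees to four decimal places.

set_geometry: r = 16 mm, L = 291 mm, e = 14 mm; θ ← 0°
rotate_crank_by(-82°): θ ← 0° -82° = -82°
crank pin P = (r cos θ, r sin θ) = (2.226770, -15.844289)
h = r sin θ − e = -15.844289 − 14 = -29.844289
sin φ = h / L = -29.844289 / 291 = -0.10255769
φ = arcsin(-0.10255769) = -5.886473°

-5.8865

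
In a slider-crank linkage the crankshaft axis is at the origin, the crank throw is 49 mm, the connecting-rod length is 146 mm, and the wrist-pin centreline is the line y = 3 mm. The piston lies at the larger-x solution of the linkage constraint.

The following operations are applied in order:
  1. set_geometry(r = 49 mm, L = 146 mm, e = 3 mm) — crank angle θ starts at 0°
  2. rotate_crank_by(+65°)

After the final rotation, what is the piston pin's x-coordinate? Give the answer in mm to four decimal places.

set_geometry: r = 49 mm, L = 146 mm, e = 3 mm; θ ← 0°
rotate_crank_by(+65°): θ ← 0° +65° = 65°
crank pin P = (r cos θ, r sin θ) = (20.708295, 44.409082)
h = r sin θ − e = 44.409082 − 3 = 41.409082
x = r cos θ + √(L² − h²) = 20.708295 + √(21316.0 − 1714.7120) = 20.708295 + 140.004600 = 160.712895

160.7129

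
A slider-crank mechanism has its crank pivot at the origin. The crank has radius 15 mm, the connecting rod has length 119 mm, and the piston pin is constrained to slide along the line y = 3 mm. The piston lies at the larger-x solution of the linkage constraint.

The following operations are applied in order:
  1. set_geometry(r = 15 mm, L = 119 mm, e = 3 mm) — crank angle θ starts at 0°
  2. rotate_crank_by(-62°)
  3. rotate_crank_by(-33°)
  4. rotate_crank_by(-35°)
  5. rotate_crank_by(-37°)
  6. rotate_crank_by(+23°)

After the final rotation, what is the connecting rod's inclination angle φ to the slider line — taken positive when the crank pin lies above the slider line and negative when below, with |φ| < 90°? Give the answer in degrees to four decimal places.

set_geometry: r = 15 mm, L = 119 mm, e = 3 mm; θ ← 0°
rotate_crank_by(-62°): θ ← 0° -62° = -62°
rotate_crank_by(-33°): θ ← -62° -33° = -95°
rotate_crank_by(-35°): θ ← -95° -35° = -130°
rotate_crank_by(-37°): θ ← -130° -37° = -167°
rotate_crank_by(+23°): θ ← -167° +23° = -144°
crank pin P = (r cos θ, r sin θ) = (-12.135255, -8.816779)
h = r sin θ − e = -8.816779 − 3 = -11.816779
sin φ = h / L = -11.816779 / 119 = -0.09930066
φ = arcsin(-0.09930066) = -5.698901°

-5.6989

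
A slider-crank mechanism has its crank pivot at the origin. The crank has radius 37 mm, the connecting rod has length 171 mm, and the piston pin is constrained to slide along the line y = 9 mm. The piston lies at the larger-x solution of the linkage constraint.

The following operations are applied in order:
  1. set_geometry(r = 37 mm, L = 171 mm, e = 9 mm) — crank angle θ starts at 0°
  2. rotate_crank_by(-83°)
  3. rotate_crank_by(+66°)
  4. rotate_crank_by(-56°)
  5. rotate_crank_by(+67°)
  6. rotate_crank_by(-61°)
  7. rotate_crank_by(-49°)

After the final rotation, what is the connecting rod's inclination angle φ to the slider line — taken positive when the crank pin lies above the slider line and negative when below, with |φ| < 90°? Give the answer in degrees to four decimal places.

set_geometry: r = 37 mm, L = 171 mm, e = 9 mm; θ ← 0°
rotate_crank_by(-83°): θ ← 0° -83° = -83°
rotate_crank_by(+66°): θ ← -83° +66° = -17°
rotate_crank_by(-56°): θ ← -17° -56° = -73°
rotate_crank_by(+67°): θ ← -73° +67° = -6°
rotate_crank_by(-61°): θ ← -6° -61° = -67°
rotate_crank_by(-49°): θ ← -67° -49° = -116°
crank pin P = (r cos θ, r sin θ) = (-16.219732, -33.255380)
h = r sin θ − e = -33.255380 − 9 = -42.255380
sin φ = h / L = -42.255380 / 171 = -0.24710748
φ = arcsin(-0.24710748) = -14.306414°

-14.3064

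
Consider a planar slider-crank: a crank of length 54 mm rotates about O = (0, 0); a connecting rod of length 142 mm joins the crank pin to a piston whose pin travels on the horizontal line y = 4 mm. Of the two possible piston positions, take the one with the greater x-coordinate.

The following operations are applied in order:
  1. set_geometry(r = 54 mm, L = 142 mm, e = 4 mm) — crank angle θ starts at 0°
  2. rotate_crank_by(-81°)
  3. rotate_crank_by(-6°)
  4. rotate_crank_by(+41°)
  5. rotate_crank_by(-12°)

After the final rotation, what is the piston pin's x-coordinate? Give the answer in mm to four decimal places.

set_geometry: r = 54 mm, L = 142 mm, e = 4 mm; θ ← 0°
rotate_crank_by(-81°): θ ← 0° -81° = -81°
rotate_crank_by(-6°): θ ← -81° -6° = -87°
rotate_crank_by(+41°): θ ← -87° +41° = -46°
rotate_crank_by(-12°): θ ← -46° -12° = -58°
crank pin P = (r cos θ, r sin θ) = (28.615640, -45.794597)
h = r sin θ − e = -45.794597 − 4 = -49.794597
x = r cos θ + √(L² − h²) = 28.615640 + √(20164.0 − 2479.5019) = 28.615640 + 132.983074 = 161.598715

161.5987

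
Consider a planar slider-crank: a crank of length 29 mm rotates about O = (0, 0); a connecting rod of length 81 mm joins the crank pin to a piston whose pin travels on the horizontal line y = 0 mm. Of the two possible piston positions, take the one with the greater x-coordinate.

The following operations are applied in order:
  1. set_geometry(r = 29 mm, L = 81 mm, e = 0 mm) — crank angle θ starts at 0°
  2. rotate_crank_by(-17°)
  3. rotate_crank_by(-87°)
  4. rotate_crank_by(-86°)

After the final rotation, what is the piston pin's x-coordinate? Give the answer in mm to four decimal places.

set_geometry: r = 29 mm, L = 81 mm, e = 0 mm; θ ← 0°
rotate_crank_by(-17°): θ ← 0° -17° = -17°
rotate_crank_by(-87°): θ ← -17° -87° = -104°
rotate_crank_by(-86°): θ ← -104° -86° = -190°
crank pin P = (r cos θ, r sin θ) = (-28.559425, 5.035797)
h = r sin θ − e = 5.035797 − 0 = 5.035797
x = r cos θ + √(L² − h²) = -28.559425 + √(6561.0 − 25.3593) = -28.559425 + 80.843310 = 52.283885

52.2839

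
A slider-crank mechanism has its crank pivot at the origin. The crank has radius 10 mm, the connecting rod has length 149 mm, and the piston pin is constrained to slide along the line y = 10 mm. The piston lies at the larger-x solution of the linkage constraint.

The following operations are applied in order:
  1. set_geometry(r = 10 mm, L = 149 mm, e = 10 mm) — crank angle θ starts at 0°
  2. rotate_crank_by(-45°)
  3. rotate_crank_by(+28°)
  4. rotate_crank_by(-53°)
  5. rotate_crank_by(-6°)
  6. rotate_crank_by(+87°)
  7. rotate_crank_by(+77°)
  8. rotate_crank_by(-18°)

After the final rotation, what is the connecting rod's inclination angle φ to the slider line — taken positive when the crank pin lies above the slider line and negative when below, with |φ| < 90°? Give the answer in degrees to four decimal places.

set_geometry: r = 10 mm, L = 149 mm, e = 10 mm; θ ← 0°
rotate_crank_by(-45°): θ ← 0° -45° = -45°
rotate_crank_by(+28°): θ ← -45° +28° = -17°
rotate_crank_by(-53°): θ ← -17° -53° = -70°
rotate_crank_by(-6°): θ ← -70° -6° = -76°
rotate_crank_by(+87°): θ ← -76° +87° = 11°
rotate_crank_by(+77°): θ ← 11° +77° = 88°
rotate_crank_by(-18°): θ ← 88° -18° = 70°
crank pin P = (r cos θ, r sin θ) = (3.420201, 9.396926)
h = r sin θ − e = 9.396926 − 10 = -0.603074
sin φ = h / L = -0.603074 / 149 = -0.00404748
φ = arcsin(-0.00404748) = -0.231904°

-0.2319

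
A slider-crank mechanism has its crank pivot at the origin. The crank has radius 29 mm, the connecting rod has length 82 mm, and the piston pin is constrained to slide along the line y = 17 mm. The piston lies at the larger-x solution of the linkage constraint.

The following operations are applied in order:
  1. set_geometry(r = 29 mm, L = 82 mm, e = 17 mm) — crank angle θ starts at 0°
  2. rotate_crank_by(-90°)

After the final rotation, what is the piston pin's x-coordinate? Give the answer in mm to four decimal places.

67.8823

set_geometry: r = 29 mm, L = 82 mm, e = 17 mm; θ ← 0°
rotate_crank_by(-90°): θ ← 0° -90° = -90°
crank pin P = (r cos θ, r sin θ) = (0.000000, -29.000000)
h = r sin θ − e = -29.000000 − 17 = -46.000000
x = r cos θ + √(L² − h²) = 0.000000 + √(6724.0 − 2116.0000) = 0.000000 + 67.882251 = 67.882251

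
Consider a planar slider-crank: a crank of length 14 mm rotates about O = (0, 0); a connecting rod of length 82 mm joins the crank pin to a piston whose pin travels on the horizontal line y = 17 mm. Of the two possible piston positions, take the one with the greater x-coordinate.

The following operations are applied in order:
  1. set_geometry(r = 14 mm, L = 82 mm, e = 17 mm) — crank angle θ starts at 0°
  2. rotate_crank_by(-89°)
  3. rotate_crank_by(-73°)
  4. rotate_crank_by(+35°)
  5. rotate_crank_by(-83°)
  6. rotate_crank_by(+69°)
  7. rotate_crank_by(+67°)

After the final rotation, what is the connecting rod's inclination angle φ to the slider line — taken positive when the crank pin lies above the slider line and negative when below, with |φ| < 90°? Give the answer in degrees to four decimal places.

-21.8041

set_geometry: r = 14 mm, L = 82 mm, e = 17 mm; θ ← 0°
rotate_crank_by(-89°): θ ← 0° -89° = -89°
rotate_crank_by(-73°): θ ← -89° -73° = -162°
rotate_crank_by(+35°): θ ← -162° +35° = -127°
rotate_crank_by(-83°): θ ← -127° -83° = -210°
rotate_crank_by(+69°): θ ← -210° +69° = -141°
rotate_crank_by(+67°): θ ← -141° +67° = -74°
crank pin P = (r cos θ, r sin θ) = (3.858923, -13.457664)
h = r sin θ − e = -13.457664 − 17 = -30.457664
sin φ = h / L = -30.457664 / 82 = -0.37143492
φ = arcsin(-0.37143492) = -21.804140°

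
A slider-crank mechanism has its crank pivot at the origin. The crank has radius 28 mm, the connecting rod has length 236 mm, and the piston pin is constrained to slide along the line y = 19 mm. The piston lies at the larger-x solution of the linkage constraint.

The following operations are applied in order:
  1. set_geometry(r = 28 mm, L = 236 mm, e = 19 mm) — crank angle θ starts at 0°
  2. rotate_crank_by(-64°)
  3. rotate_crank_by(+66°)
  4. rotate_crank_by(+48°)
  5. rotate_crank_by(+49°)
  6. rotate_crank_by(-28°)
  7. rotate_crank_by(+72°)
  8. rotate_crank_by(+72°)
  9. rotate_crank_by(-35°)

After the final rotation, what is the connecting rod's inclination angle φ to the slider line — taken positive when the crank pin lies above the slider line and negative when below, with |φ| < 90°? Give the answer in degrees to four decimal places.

set_geometry: r = 28 mm, L = 236 mm, e = 19 mm; θ ← 0°
rotate_crank_by(-64°): θ ← 0° -64° = -64°
rotate_crank_by(+66°): θ ← -64° +66° = 2°
rotate_crank_by(+48°): θ ← 2° +48° = 50°
rotate_crank_by(+49°): θ ← 50° +49° = 99°
rotate_crank_by(-28°): θ ← 99° -28° = 71°
rotate_crank_by(+72°): θ ← 71° +72° = 143°
rotate_crank_by(+72°): θ ← 143° +72° = 215°
rotate_crank_by(-35°): θ ← 215° -35° = 180°
crank pin P = (r cos θ, r sin θ) = (-28.000000, 0.000000)
h = r sin θ − e = 0.000000 − 19 = -19.000000
sin φ = h / L = -19.000000 / 236 = -0.08050847
φ = arcsin(-0.08050847) = -4.617793°

-4.6178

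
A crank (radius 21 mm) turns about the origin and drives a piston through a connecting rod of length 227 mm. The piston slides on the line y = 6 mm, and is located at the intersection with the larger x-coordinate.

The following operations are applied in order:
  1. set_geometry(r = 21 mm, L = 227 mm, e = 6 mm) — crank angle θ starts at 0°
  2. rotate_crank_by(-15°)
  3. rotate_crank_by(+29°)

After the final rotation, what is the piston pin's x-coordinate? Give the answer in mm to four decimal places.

set_geometry: r = 21 mm, L = 227 mm, e = 6 mm; θ ← 0°
rotate_crank_by(-15°): θ ← 0° -15° = -15°
rotate_crank_by(+29°): θ ← -15° +29° = 14°
crank pin P = (r cos θ, r sin θ) = (20.376210, 5.080360)
h = r sin θ − e = 5.080360 − 6 = -0.919640
x = r cos θ + √(L² − h²) = 20.376210 + √(51529.0 − 0.8457) = 20.376210 + 226.998137 = 247.374347

247.3743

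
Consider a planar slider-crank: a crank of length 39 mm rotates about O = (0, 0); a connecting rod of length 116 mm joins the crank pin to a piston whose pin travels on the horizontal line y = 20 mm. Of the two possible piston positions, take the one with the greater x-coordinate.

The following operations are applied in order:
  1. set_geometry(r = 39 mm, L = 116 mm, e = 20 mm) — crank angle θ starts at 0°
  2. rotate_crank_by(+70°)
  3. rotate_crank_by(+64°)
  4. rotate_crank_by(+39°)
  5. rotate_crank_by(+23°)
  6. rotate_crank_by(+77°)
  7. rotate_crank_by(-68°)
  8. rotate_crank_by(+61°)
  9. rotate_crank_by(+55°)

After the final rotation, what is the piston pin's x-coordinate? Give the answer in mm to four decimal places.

set_geometry: r = 39 mm, L = 116 mm, e = 20 mm; θ ← 0°
rotate_crank_by(+70°): θ ← 0° +70° = 70°
rotate_crank_by(+64°): θ ← 70° +64° = 134°
rotate_crank_by(+39°): θ ← 134° +39° = 173°
rotate_crank_by(+23°): θ ← 173° +23° = 196°
rotate_crank_by(+77°): θ ← 196° +77° = 273°
rotate_crank_by(-68°): θ ← 273° -68° = 205°
rotate_crank_by(+61°): θ ← 205° +61° = 266°
rotate_crank_by(+55°): θ ← 266° +55° = 321°
crank pin P = (r cos θ, r sin θ) = (30.308692, -24.543495)
h = r sin θ − e = -24.543495 − 20 = -44.543495
x = r cos θ + √(L² − h²) = 30.308692 + √(13456.0 − 1984.1230) = 30.308692 + 107.106849 = 137.415541

137.4155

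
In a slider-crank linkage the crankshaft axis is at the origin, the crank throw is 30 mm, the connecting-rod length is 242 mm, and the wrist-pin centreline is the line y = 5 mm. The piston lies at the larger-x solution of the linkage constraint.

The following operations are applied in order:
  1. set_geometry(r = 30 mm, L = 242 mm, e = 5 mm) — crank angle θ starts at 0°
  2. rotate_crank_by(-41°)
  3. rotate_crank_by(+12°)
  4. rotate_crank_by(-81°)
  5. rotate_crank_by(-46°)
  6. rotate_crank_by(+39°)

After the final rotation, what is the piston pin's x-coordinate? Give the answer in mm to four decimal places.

226.2911

set_geometry: r = 30 mm, L = 242 mm, e = 5 mm; θ ← 0°
rotate_crank_by(-41°): θ ← 0° -41° = -41°
rotate_crank_by(+12°): θ ← -41° +12° = -29°
rotate_crank_by(-81°): θ ← -29° -81° = -110°
rotate_crank_by(-46°): θ ← -110° -46° = -156°
rotate_crank_by(+39°): θ ← -156° +39° = -117°
crank pin P = (r cos θ, r sin θ) = (-13.619715, -26.730196)
h = r sin θ − e = -26.730196 − 5 = -31.730196
x = r cos θ + √(L² − h²) = -13.619715 + √(58564.0 − 1006.8053) = -13.619715 + 239.910806 = 226.291091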